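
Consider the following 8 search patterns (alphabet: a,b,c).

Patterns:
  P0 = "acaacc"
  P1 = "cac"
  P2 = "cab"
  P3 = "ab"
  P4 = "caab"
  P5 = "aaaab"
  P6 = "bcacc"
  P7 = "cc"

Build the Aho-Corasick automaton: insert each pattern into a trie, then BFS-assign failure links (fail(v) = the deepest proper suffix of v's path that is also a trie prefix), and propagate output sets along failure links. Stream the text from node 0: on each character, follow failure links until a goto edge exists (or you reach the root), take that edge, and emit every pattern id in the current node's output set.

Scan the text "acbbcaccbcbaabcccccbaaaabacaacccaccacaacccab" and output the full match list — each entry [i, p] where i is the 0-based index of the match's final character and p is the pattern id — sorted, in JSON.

Build:
Trie nodes:
  0='ε' goto a→1 b→18 c→7
  1='a' goto a→14 b→11 c→2
  2='ac' goto a→3
  3='aca' goto a→4
  4='acaa' goto c→5
  5='acaac' goto c→6
  6='acaacc' goto ·  [P0 ends]
  7='c' goto a→8 c→23
  8='ca' goto a→12 b→10 c→9
  9='cac' goto ·  [P1 ends]
  10='cab' goto ·  [P2 ends]
  11='ab' goto ·  [P3 ends]
  12='caa' goto b→13
  13='caab' goto ·  [P4 ends]
  14='aa' goto a→15
  15='aaa' goto a→16
  16='aaaa' goto b→17
  17='aaaab' goto ·  [P5 ends]
  18='b' goto c→19
  19='bc' goto a→20
  20='bca' goto c→21
  21='bcac' goto c→22
  22='bcacc' goto ·  [P6 ends]
  23='cc' goto ·  [P7 ends]

Failure links (BFS by depth):
  fail(1) 'a': from fail(0)=0 chase 'a': 0 ⇒ 0;  out=∅∪out(0)=∅
  fail(7) 'c': from fail(0)=0 chase 'c': 0 ⇒ 0;  out=∅∪out(0)=∅
  fail(18) 'b': from fail(0)=0 chase 'b': 0 ⇒ 0;  out=∅∪out(0)=∅
  fail(2) 'ac': from fail(1)=0 chase 'c': 0 ⇒ 7;  out=∅∪out(7)=∅
  fail(8) 'ca': from fail(7)=0 chase 'a': 0 ⇒ 1;  out=∅∪out(1)=∅
  fail(11) 'ab': from fail(1)=0 chase 'b': 0 ⇒ 18;  out={3}∪out(18)={3}
  fail(14) 'aa': from fail(1)=0 chase 'a': 0 ⇒ 1;  out=∅∪out(1)=∅
  fail(19) 'bc': from fail(18)=0 chase 'c': 0 ⇒ 7;  out=∅∪out(7)=∅
  fail(23) 'cc': from fail(7)=0 chase 'c': 0 ⇒ 7;  out={7}∪out(7)={7}
  fail(3) 'aca': from fail(2)=7 chase 'a': 7 ⇒ 8;  out=∅∪out(8)=∅
  fail(9) 'cac': from fail(8)=1 chase 'c': 1 ⇒ 2;  out={1}∪out(2)={1}
  fail(10) 'cab': from fail(8)=1 chase 'b': 1 ⇒ 11;  out={2}∪out(11)={2,3}
  fail(12) 'caa': from fail(8)=1 chase 'a': 1 ⇒ 14;  out=∅∪out(14)=∅
  fail(15) 'aaa': from fail(14)=1 chase 'a': 1 ⇒ 14;  out=∅∪out(14)=∅
  fail(20) 'bca': from fail(19)=7 chase 'a': 7 ⇒ 8;  out=∅∪out(8)=∅
  fail(4) 'acaa': from fail(3)=8 chase 'a': 8 ⇒ 12;  out=∅∪out(12)=∅
  fail(13) 'caab': from fail(12)=14 chase 'b': 14→1 ⇒ 11;  out={4}∪out(11)={3,4}
  fail(16) 'aaaa': from fail(15)=14 chase 'a': 14 ⇒ 15;  out=∅∪out(15)=∅
  fail(21) 'bcac': from fail(20)=8 chase 'c': 8 ⇒ 9;  out=∅∪out(9)={1}
  fail(5) 'acaac': from fail(4)=12 chase 'c': 12→14→1 ⇒ 2;  out=∅∪out(2)=∅
  fail(17) 'aaaab': from fail(16)=15 chase 'b': 15→14→1 ⇒ 11;  out={5}∪out(11)={3,5}
  fail(22) 'bcacc': from fail(21)=9 chase 'c': 9→2→7 ⇒ 23;  out={6}∪out(23)={6,7}
  fail(6) 'acaacc': from fail(5)=2 chase 'c': 2→7 ⇒ 23;  out={0}∪out(23)={0,7}

Text stream:
pos 0 'a': at 1
pos 1 'c': at 2
pos 2 'b': at 18 (via fail)
pos 3 'b': at 18 (via fail)
pos 4 'c': at 19
pos 5 'a': at 20
pos 6 'c': at 21  emit P1@[4:6]
pos 7 'c': at 22  emit P6@[3:7],P7@[6:7]
pos 8 'b': at 18 (via fail)
pos 9 'c': at 19
pos 10 'b': at 18 (via fail)
pos 11 'a': at 1 (via fail)
pos 12 'a': at 14
pos 13 'b': at 11 (via fail)  emit P3@[12:13]
pos 14 'c': at 19 (via fail)
pos 15 'c': at 23 (via fail)  emit P7@[14:15]
pos 16 'c': at 23 (via fail)  emit P7@[15:16]
pos 17 'c': at 23 (via fail)  emit P7@[16:17]
pos 18 'c': at 23 (via fail)  emit P7@[17:18]
pos 19 'b': at 18 (via fail)
pos 20 'a': at 1 (via fail)
pos 21 'a': at 14
pos 22 'a': at 15
pos 23 'a': at 16
pos 24 'b': at 17  emit P3@[23:24],P5@[20:24]
pos 25 'a': at 1 (via fail)
pos 26 'c': at 2
pos 27 'a': at 3
pos 28 'a': at 4
pos 29 'c': at 5
pos 30 'c': at 6  emit P0@[25:30],P7@[29:30]
pos 31 'c': at 23 (via fail)  emit P7@[30:31]
pos 32 'a': at 8 (via fail)
pos 33 'c': at 9  emit P1@[31:33]
pos 34 'c': at 23 (via fail)  emit P7@[33:34]
pos 35 'a': at 8 (via fail)
pos 36 'c': at 9  emit P1@[34:36]
pos 37 'a': at 3 (via fail)
pos 38 'a': at 4
pos 39 'c': at 5
pos 40 'c': at 6  emit P0@[35:40],P7@[39:40]
pos 41 'c': at 23 (via fail)  emit P7@[40:41]
pos 42 'a': at 8 (via fail)
pos 43 'b': at 10  emit P2@[41:43],P3@[42:43]

Matches: [[6,1],[7,6],[7,7],[13,3],[15,7],[16,7],[17,7],[18,7],[24,3],[24,5],[30,0],[30,7],[31,7],[33,1],[34,7],[36,1],[40,0],[40,7],[41,7],[43,2],[43,3]]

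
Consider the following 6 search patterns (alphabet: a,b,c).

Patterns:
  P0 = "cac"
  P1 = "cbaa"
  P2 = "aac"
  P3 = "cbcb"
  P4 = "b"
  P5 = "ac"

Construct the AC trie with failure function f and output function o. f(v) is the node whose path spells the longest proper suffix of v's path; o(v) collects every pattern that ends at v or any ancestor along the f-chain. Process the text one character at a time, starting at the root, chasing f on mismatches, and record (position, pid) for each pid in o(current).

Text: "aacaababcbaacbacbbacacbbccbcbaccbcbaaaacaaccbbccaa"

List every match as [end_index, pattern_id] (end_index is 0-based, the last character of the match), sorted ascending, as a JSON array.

Construct AC machine:
Trie nodes:
  n0 'ε': a→7 b→12 c→1
  n1 'c': a→2 b→4
  n2 'ca': c→3
  n3 'cac': ·  ←P0
  n4 'cb': a→5 c→10
  n5 'cba': a→6
  n6 'cbaa': ·  ←P1
  n7 'a': a→8 c→13
  n8 'aa': c→9
  n9 'aac': ·  ←P2
  n10 'cbc': b→11
  n11 'cbcb': ·  ←P3
  n12 'b': ·  ←P4
  n13 'ac': ·  ←P5

BFS fail/out derivation:
  n1('c'): parent n0 fail=0; on 'c' 0 → fail=0;  out ∅∪∅=∅
  n7('a'): parent n0 fail=0; on 'a' 0 → fail=0;  out ∅∪∅=∅
  n12('b'): parent n0 fail=0; on 'b' 0 → fail=0;  out {4}∪∅={4}
  n2('ca'): parent n1 fail=0; on 'a' 0 → fail=7;  out ∅∪∅=∅
  n4('cb'): parent n1 fail=0; on 'b' 0 → fail=12;  out ∅∪{4}={4}
  n8('aa'): parent n7 fail=0; on 'a' 0 → fail=7;  out ∅∪∅=∅
  n13('ac'): parent n7 fail=0; on 'c' 0 → fail=1;  out {5}∪∅={5}
  n3('cac'): parent n2 fail=7; on 'c' 7 → fail=13;  out {0}∪{5}={0,5}
  n5('cba'): parent n4 fail=12; on 'a' 12→0 → fail=7;  out ∅∪∅=∅
  n9('aac'): parent n8 fail=7; on 'c' 7 → fail=13;  out {2}∪{5}={2,5}
  n10('cbc'): parent n4 fail=12; on 'c' 12→0 → fail=1;  out ∅∪∅=∅
  n6('cbaa'): parent n5 fail=7; on 'a' 7 → fail=8;  out {1}∪∅={1}
  n11('cbcb'): parent n10 fail=1; on 'b' 1 → fail=4;  out {3}∪{4}={3,4}

Run:
i=0 'a': node 0→7
i=1 'a': node 7→8
i=2 'c': node 8→9  ** P2@[0:2],P5@[1:2]
i=3 'a': node 9→2 (via fail)
i=4 'a': node 2→8 (via fail)
i=5 'b': node 8→12 (via fail)  ** P4@[5:5]
i=6 'a': node 12→7 (via fail)
i=7 'b': node 7→12 (via fail)  ** P4@[7:7]
i=8 'c': node 12→1 (via fail)
i=9 'b': node 1→4  ** P4@[9:9]
i=10 'a': node 4→5
i=11 'a': node 5→6  ** P1@[8:11]
i=12 'c': node 6→9 (via fail)  ** P2@[10:12],P5@[11:12]
i=13 'b': node 9→4 (via fail)  ** P4@[13:13]
i=14 'a': node 4→5
i=15 'c': node 5→13 (via fail)  ** P5@[14:15]
i=16 'b': node 13→4 (via fail)  ** P4@[16:16]
i=17 'b': node 4→12 (via fail)  ** P4@[17:17]
i=18 'a': node 12→7 (via fail)
i=19 'c': node 7→13  ** P5@[18:19]
i=20 'a': node 13→2 (via fail)
i=21 'c': node 2→3  ** P0@[19:21],P5@[20:21]
i=22 'b': node 3→4 (via fail)  ** P4@[22:22]
i=23 'b': node 4→12 (via fail)  ** P4@[23:23]
i=24 'c': node 12→1 (via fail)
i=25 'c': node 1→1 (via fail)
i=26 'b': node 1→4  ** P4@[26:26]
i=27 'c': node 4→10
i=28 'b': node 10→11  ** P3@[25:28],P4@[28:28]
i=29 'a': node 11→5 (via fail)
i=30 'c': node 5→13 (via fail)  ** P5@[29:30]
i=31 'c': node 13→1 (via fail)
i=32 'b': node 1→4  ** P4@[32:32]
i=33 'c': node 4→10
i=34 'b': node 10→11  ** P3@[31:34],P4@[34:34]
i=35 'a': node 11→5 (via fail)
i=36 'a': node 5→6  ** P1@[33:36]
i=37 'a': node 6→8 (via fail)
i=38 'a': node 8→8 (via fail)
i=39 'c': node 8→9  ** P2@[37:39],P5@[38:39]
i=40 'a': node 9→2 (via fail)
i=41 'a': node 2→8 (via fail)
i=42 'c': node 8→9  ** P2@[40:42],P5@[41:42]
i=43 'c': node 9→1 (via fail)
i=44 'b': node 1→4  ** P4@[44:44]
i=45 'b': node 4→12 (via fail)  ** P4@[45:45]
i=46 'c': node 12→1 (via fail)
i=47 'c': node 1→1 (via fail)
i=48 'a': node 1→2
i=49 'a': node 2→8 (via fail)

Matches: [[2,2],[2,5],[5,4],[7,4],[9,4],[11,1],[12,2],[12,5],[13,4],[15,5],[16,4],[17,4],[19,5],[21,0],[21,5],[22,4],[23,4],[26,4],[28,3],[28,4],[30,5],[32,4],[34,3],[34,4],[36,1],[39,2],[39,5],[42,2],[42,5],[44,4],[45,4]]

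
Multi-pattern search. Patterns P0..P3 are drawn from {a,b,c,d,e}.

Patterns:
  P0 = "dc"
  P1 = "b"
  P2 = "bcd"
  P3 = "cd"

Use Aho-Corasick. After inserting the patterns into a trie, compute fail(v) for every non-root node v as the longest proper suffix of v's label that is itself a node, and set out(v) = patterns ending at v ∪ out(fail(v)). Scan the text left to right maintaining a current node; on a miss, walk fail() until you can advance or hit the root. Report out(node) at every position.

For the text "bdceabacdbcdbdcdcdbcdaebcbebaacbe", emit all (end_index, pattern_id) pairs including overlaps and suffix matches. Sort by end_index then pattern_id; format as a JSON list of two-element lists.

Build automaton:
Trie nodes:
  0='ε' goto b→3 c→6 d→1
  1='d' goto c→2
  2='dc' goto ·  ←P0
  3='b' goto c→4  ←P1
  4='bc' goto d→5
  5='bcd' goto ·  ←P2
  6='c' goto d→7
  7='cd' goto ·  ←P3

Failure links (BFS by depth):
  fail(1) 'd': from fail(0)=0 chase 'd': 0 ⇒ 0;  out=∅∪out(0)=∅
  fail(3) 'b': from fail(0)=0 chase 'b': 0 ⇒ 0;  out={1}∪out(0)={1}
  fail(6) 'c': from fail(0)=0 chase 'c': 0 ⇒ 0;  out=∅∪out(0)=∅
  fail(2) 'dc': from fail(1)=0 chase 'c': 0 ⇒ 6;  out={0}∪out(6)={0}
  fail(4) 'bc': from fail(3)=0 chase 'c': 0 ⇒ 6;  out=∅∪out(6)=∅
  fail(7) 'cd': from fail(6)=0 chase 'd': 0 ⇒ 1;  out={3}∪out(1)={3}
  fail(5) 'bcd': from fail(4)=6 chase 'd': 6 ⇒ 7;  out={2}∪out(7)={2,3}

Run:
[0] read 'b'  n0⇒n3  → match P1@[0:0]
[1] read 'd'  n3⇒n1 (via fail)
[2] read 'c'  n1⇒n2  → match P0@[1:2]
[3] read 'e'  n2⇒n0 (via fail)
[4] read 'a'  n0⇒n0
[5] read 'b'  n0⇒n3  → match P1@[5:5]
[6] read 'a'  n3⇒n0 (via fail)
[7] read 'c'  n0⇒n6
[8] read 'd'  n6⇒n7  → match P3@[7:8]
[9] read 'b'  n7⇒n3 (via fail)  → match P1@[9:9]
[10] read 'c'  n3⇒n4
[11] read 'd'  n4⇒n5  → match P2@[9:11],P3@[10:11]
[12] read 'b'  n5⇒n3 (via fail)  → match P1@[12:12]
[13] read 'd'  n3⇒n1 (via fail)
[14] read 'c'  n1⇒n2  → match P0@[13:14]
[15] read 'd'  n2⇒n7 (via fail)  → match P3@[14:15]
[16] read 'c'  n7⇒n2 (via fail)  → match P0@[15:16]
[17] read 'd'  n2⇒n7 (via fail)  → match P3@[16:17]
[18] read 'b'  n7⇒n3 (via fail)  → match P1@[18:18]
[19] read 'c'  n3⇒n4
[20] read 'd'  n4⇒n5  → match P2@[18:20],P3@[19:20]
[21] read 'a'  n5⇒n0 (via fail)
[22] read 'e'  n0⇒n0
[23] read 'b'  n0⇒n3  → match P1@[23:23]
[24] read 'c'  n3⇒n4
[25] read 'b'  n4⇒n3 (via fail)  → match P1@[25:25]
[26] read 'e'  n3⇒n0 (via fail)
[27] read 'b'  n0⇒n3  → match P1@[27:27]
[28] read 'a'  n3⇒n0 (via fail)
[29] read 'a'  n0⇒n0
[30] read 'c'  n0⇒n6
[31] read 'b'  n6⇒n3 (via fail)  → match P1@[31:31]
[32] read 'e'  n3⇒n0 (via fail)

All matches (sorted): [[0,1],[2,0],[5,1],[8,3],[9,1],[11,2],[11,3],[12,1],[14,0],[15,3],[16,0],[17,3],[18,1],[20,2],[20,3],[23,1],[25,1],[27,1],[31,1]]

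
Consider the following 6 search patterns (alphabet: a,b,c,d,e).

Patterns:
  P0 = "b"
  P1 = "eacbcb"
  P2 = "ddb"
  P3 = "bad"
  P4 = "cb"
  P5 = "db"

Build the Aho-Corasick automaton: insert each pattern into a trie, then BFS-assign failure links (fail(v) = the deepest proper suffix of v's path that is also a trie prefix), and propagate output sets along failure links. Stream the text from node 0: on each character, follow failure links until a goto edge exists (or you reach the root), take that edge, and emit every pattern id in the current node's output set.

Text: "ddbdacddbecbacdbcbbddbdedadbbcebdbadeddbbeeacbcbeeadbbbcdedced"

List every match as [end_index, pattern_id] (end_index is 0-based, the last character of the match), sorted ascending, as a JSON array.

Build automaton:
Trie (insert patterns):
  0='ε' goto b→1 c→13 d→8 e→2
  1='b' goto a→11  [P0 ends]
  2='e' goto a→3
  3='ea' goto c→4
  4='eac' goto b→5
  5='eacb' goto c→6
  6='eacbc' goto b→7
  7='eacbcb' goto ·  [P1 ends]
  8='d' goto b→15 d→9
  9='dd' goto b→10
  10='ddb' goto ·  [P2 ends]
  11='ba' goto d→12
  12='bad' goto ·  [P3 ends]
  13='c' goto b→14
  14='cb' goto ·  [P4 ends]
  15='db' goto ·  [P5 ends]

Failure links (BFS by depth):
  fail(1) 'b': from fail(0)=0 chase 'b': 0 ⇒ 0;  out={0}∪out(0)={0}
  fail(2) 'e': from fail(0)=0 chase 'e': 0 ⇒ 0;  out=∅∪out(0)=∅
  fail(8) 'd': from fail(0)=0 chase 'd': 0 ⇒ 0;  out=∅∪out(0)=∅
  fail(13) 'c': from fail(0)=0 chase 'c': 0 ⇒ 0;  out=∅∪out(0)=∅
  fail(3) 'ea': from fail(2)=0 chase 'a': 0 ⇒ 0;  out=∅∪out(0)=∅
  fail(9) 'dd': from fail(8)=0 chase 'd': 0 ⇒ 8;  out=∅∪out(8)=∅
  fail(11) 'ba': from fail(1)=0 chase 'a': 0 ⇒ 0;  out=∅∪out(0)=∅
  fail(14) 'cb': from fail(13)=0 chase 'b': 0 ⇒ 1;  out={4}∪out(1)={0,4}
  fail(15) 'db': from fail(8)=0 chase 'b': 0 ⇒ 1;  out={5}∪out(1)={0,5}
  fail(4) 'eac': from fail(3)=0 chase 'c': 0 ⇒ 13;  out=∅∪out(13)=∅
  fail(10) 'ddb': from fail(9)=8 chase 'b': 8 ⇒ 15;  out={2}∪out(15)={0,2,5}
  fail(12) 'bad': from fail(11)=0 chase 'd': 0 ⇒ 8;  out={3}∪out(8)={3}
  fail(5) 'eacb': from fail(4)=13 chase 'b': 13 ⇒ 14;  out=∅∪out(14)={0,4}
  fail(6) 'eacbc': from fail(5)=14 chase 'c': 14→1→0 ⇒ 13;  out=∅∪out(13)=∅
  fail(7) 'eacbcb': from fail(6)=13 chase 'b': 13 ⇒ 14;  out={1}∪out(14)={0,1,4}

Run:
pos 0 'd': at 8
pos 1 'd': at 9
pos 2 'b': at 10  → match P0@[2:2],P2@[0:2],P5@[1:2]
pos 3 'd': at 8 (via fail)
pos 4 'a': at 0 (via fail)
pos 5 'c': at 13
pos 6 'd': at 8 (via fail)
pos 7 'd': at 9
pos 8 'b': at 10  → match P0@[8:8],P2@[6:8],P5@[7:8]
pos 9 'e': at 2 (via fail)
pos 10 'c': at 13 (via fail)
pos 11 'b': at 14  → match P0@[11:11],P4@[10:11]
pos 12 'a': at 11 (via fail)
pos 13 'c': at 13 (via fail)
pos 14 'd': at 8 (via fail)
pos 15 'b': at 15  → match P0@[15:15],P5@[14:15]
pos 16 'c': at 13 (via fail)
pos 17 'b': at 14  → match P0@[17:17],P4@[16:17]
pos 18 'b': at 1 (via fail)  → match P0@[18:18]
pos 19 'd': at 8 (via fail)
pos 20 'd': at 9
pos 21 'b': at 10  → match P0@[21:21],P2@[19:21],P5@[20:21]
pos 22 'd': at 8 (via fail)
pos 23 'e': at 2 (via fail)
pos 24 'd': at 8 (via fail)
pos 25 'a': at 0 (via fail)
pos 26 'd': at 8
pos 27 'b': at 15  → match P0@[27:27],P5@[26:27]
pos 28 'b': at 1 (via fail)  → match P0@[28:28]
pos 29 'c': at 13 (via fail)
pos 30 'e': at 2 (via fail)
pos 31 'b': at 1 (via fail)  → match P0@[31:31]
pos 32 'd': at 8 (via fail)
pos 33 'b': at 15  → match P0@[33:33],P5@[32:33]
pos 34 'a': at 11 (via fail)
pos 35 'd': at 12  → match P3@[33:35]
pos 36 'e': at 2 (via fail)
pos 37 'd': at 8 (via fail)
pos 38 'd': at 9
pos 39 'b': at 10  → match P0@[39:39],P2@[37:39],P5@[38:39]
pos 40 'b': at 1 (via fail)  → match P0@[40:40]
pos 41 'e': at 2 (via fail)
pos 42 'e': at 2 (via fail)
pos 43 'a': at 3
pos 44 'c': at 4
pos 45 'b': at 5  → match P0@[45:45],P4@[44:45]
pos 46 'c': at 6
pos 47 'b': at 7  → match P0@[47:47],P1@[42:47],P4@[46:47]
pos 48 'e': at 2 (via fail)
pos 49 'e': at 2 (via fail)
pos 50 'a': at 3
pos 51 'd': at 8 (via fail)
pos 52 'b': at 15  → match P0@[52:52],P5@[51:52]
pos 53 'b': at 1 (via fail)  → match P0@[53:53]
pos 54 'b': at 1 (via fail)  → match P0@[54:54]
pos 55 'c': at 13 (via fail)
pos 56 'd': at 8 (via fail)
pos 57 'e': at 2 (via fail)
pos 58 'd': at 8 (via fail)
pos 59 'c': at 13 (via fail)
pos 60 'e': at 2 (via fail)
pos 61 'd': at 8 (via fail)

Result: [[2,0],[2,2],[2,5],[8,0],[8,2],[8,5],[11,0],[11,4],[15,0],[15,5],[17,0],[17,4],[18,0],[21,0],[21,2],[21,5],[27,0],[27,5],[28,0],[31,0],[33,0],[33,5],[35,3],[39,0],[39,2],[39,5],[40,0],[45,0],[45,4],[47,0],[47,1],[47,4],[52,0],[52,5],[53,0],[54,0]]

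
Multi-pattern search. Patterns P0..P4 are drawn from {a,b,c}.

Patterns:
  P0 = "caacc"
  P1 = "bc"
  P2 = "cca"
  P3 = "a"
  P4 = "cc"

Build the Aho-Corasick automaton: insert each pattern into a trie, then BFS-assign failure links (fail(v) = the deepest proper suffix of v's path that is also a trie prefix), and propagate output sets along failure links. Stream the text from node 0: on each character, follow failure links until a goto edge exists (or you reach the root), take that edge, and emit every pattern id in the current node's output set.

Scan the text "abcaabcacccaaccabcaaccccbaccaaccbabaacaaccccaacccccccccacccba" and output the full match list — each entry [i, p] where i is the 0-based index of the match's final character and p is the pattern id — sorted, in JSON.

Build automaton:
Trie nodes:
  0='ε' goto a→10 b→6 c→1
  1='c' goto a→2 c→8
  2='ca' goto a→3
  3='caa' goto c→4
  4='caac' goto c→5
  5='caacc' goto ·  ←P0
  6='b' goto c→7
  7='bc' goto ·  ←P1
  8='cc' goto a→9  ←P4
  9='cca' goto ·  ←P2
  10='a' goto ·  ←P3

BFS fail/out derivation:
  fail(1) 'c': from fail(0)=0 chase 'c': 0 ⇒ 0;  out=∅∪out(0)=∅
  fail(6) 'b': from fail(0)=0 chase 'b': 0 ⇒ 0;  out=∅∪out(0)=∅
  fail(10) 'a': from fail(0)=0 chase 'a': 0 ⇒ 0;  out={3}∪out(0)={3}
  fail(2) 'ca': from fail(1)=0 chase 'a': 0 ⇒ 10;  out=∅∪out(10)={3}
  fail(7) 'bc': from fail(6)=0 chase 'c': 0 ⇒ 1;  out={1}∪out(1)={1}
  fail(8) 'cc': from fail(1)=0 chase 'c': 0 ⇒ 1;  out={4}∪out(1)={4}
  fail(3) 'caa': from fail(2)=10 chase 'a': 10→0 ⇒ 10;  out=∅∪out(10)={3}
  fail(9) 'cca': from fail(8)=1 chase 'a': 1 ⇒ 2;  out={2}∪out(2)={2,3}
  fail(4) 'caac': from fail(3)=10 chase 'c': 10→0 ⇒ 1;  out=∅∪out(1)=∅
  fail(5) 'caacc': from fail(4)=1 chase 'c': 1 ⇒ 8;  out={0}∪out(8)={0,4}

Text stream:
[0] read 'a'  n0⇒n10  emit P3@[0:0]
[1] read 'b'  n10⇒n6 (fail-walked)
[2] read 'c'  n6⇒n7  emit P1@[1:2]
[3] read 'a'  n7⇒n2 (fail-walked)  emit P3@[3:3]
[4] read 'a'  n2⇒n3  emit P3@[4:4]
[5] read 'b'  n3⇒n6 (fail-walked)
[6] read 'c'  n6⇒n7  emit P1@[5:6]
[7] read 'a'  n7⇒n2 (fail-walked)  emit P3@[7:7]
[8] read 'c'  n2⇒n1 (fail-walked)
[9] read 'c'  n1⇒n8  emit P4@[8:9]
[10] read 'c'  n8⇒n8 (fail-walked)  emit P4@[9:10]
[11] read 'a'  n8⇒n9  emit P2@[9:11],P3@[11:11]
[12] read 'a'  n9⇒n3 (fail-walked)  emit P3@[12:12]
[13] read 'c'  n3⇒n4
[14] read 'c'  n4⇒n5  emit P0@[10:14],P4@[13:14]
[15] read 'a'  n5⇒n9 (fail-walked)  emit P2@[13:15],P3@[15:15]
[16] read 'b'  n9⇒n6 (fail-walked)
[17] read 'c'  n6⇒n7  emit P1@[16:17]
[18] read 'a'  n7⇒n2 (fail-walked)  emit P3@[18:18]
[19] read 'a'  n2⇒n3  emit P3@[19:19]
[20] read 'c'  n3⇒n4
[21] read 'c'  n4⇒n5  emit P0@[17:21],P4@[20:21]
[22] read 'c'  n5⇒n8 (fail-walked)  emit P4@[21:22]
[23] read 'c'  n8⇒n8 (fail-walked)  emit P4@[22:23]
[24] read 'b'  n8⇒n6 (fail-walked)
[25] read 'a'  n6⇒n10 (fail-walked)  emit P3@[25:25]
[26] read 'c'  n10⇒n1 (fail-walked)
[27] read 'c'  n1⇒n8  emit P4@[26:27]
[28] read 'a'  n8⇒n9  emit P2@[26:28],P3@[28:28]
[29] read 'a'  n9⇒n3 (fail-walked)  emit P3@[29:29]
[30] read 'c'  n3⇒n4
[31] read 'c'  n4⇒n5  emit P0@[27:31],P4@[30:31]
[32] read 'b'  n5⇒n6 (fail-walked)
[33] read 'a'  n6⇒n10 (fail-walked)  emit P3@[33:33]
[34] read 'b'  n10⇒n6 (fail-walked)
[35] read 'a'  n6⇒n10 (fail-walked)  emit P3@[35:35]
[36] read 'a'  n10⇒n10 (fail-walked)  emit P3@[36:36]
[37] read 'c'  n10⇒n1 (fail-walked)
[38] read 'a'  n1⇒n2  emit P3@[38:38]
[39] read 'a'  n2⇒n3  emit P3@[39:39]
[40] read 'c'  n3⇒n4
[41] read 'c'  n4⇒n5  emit P0@[37:41],P4@[40:41]
[42] read 'c'  n5⇒n8 (fail-walked)  emit P4@[41:42]
[43] read 'c'  n8⇒n8 (fail-walked)  emit P4@[42:43]
[44] read 'a'  n8⇒n9  emit P2@[42:44],P3@[44:44]
[45] read 'a'  n9⇒n3 (fail-walked)  emit P3@[45:45]
[46] read 'c'  n3⇒n4
[47] read 'c'  n4⇒n5  emit P0@[43:47],P4@[46:47]
[48] read 'c'  n5⇒n8 (fail-walked)  emit P4@[47:48]
[49] read 'c'  n8⇒n8 (fail-walked)  emit P4@[48:49]
[50] read 'c'  n8⇒n8 (fail-walked)  emit P4@[49:50]
[51] read 'c'  n8⇒n8 (fail-walked)  emit P4@[50:51]
[52] read 'c'  n8⇒n8 (fail-walked)  emit P4@[51:52]
[53] read 'c'  n8⇒n8 (fail-walked)  emit P4@[52:53]
[54] read 'c'  n8⇒n8 (fail-walked)  emit P4@[53:54]
[55] read 'a'  n8⇒n9  emit P2@[53:55],P3@[55:55]
[56] read 'c'  n9⇒n1 (fail-walked)
[57] read 'c'  n1⇒n8  emit P4@[56:57]
[58] read 'c'  n8⇒n8 (fail-walked)  emit P4@[57:58]
[59] read 'b'  n8⇒n6 (fail-walked)
[60] read 'a'  n6⇒n10 (fail-walked)  emit P3@[60:60]

Result: [[0,3],[2,1],[3,3],[4,3],[6,1],[7,3],[9,4],[10,4],[11,2],[11,3],[12,3],[14,0],[14,4],[15,2],[15,3],[17,1],[18,3],[19,3],[21,0],[21,4],[22,4],[23,4],[25,3],[27,4],[28,2],[28,3],[29,3],[31,0],[31,4],[33,3],[35,3],[36,3],[38,3],[39,3],[41,0],[41,4],[42,4],[43,4],[44,2],[44,3],[45,3],[47,0],[47,4],[48,4],[49,4],[50,4],[51,4],[52,4],[53,4],[54,4],[55,2],[55,3],[57,4],[58,4],[60,3]]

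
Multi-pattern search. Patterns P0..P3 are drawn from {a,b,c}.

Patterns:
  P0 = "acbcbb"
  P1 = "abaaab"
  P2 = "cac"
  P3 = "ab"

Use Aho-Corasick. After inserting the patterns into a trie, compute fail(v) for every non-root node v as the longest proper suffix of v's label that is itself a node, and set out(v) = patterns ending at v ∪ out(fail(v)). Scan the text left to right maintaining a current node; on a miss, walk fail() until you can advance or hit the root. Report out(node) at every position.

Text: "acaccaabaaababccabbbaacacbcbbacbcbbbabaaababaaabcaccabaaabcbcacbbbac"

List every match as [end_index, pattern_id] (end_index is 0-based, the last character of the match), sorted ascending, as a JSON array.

Construct AC machine:
Trie nodes:
  n0 'ε': a→1 c→12
  n1 'a': b→7 c→2
  n2 'ac': b→3
  n3 'acb': c→4
  n4 'acbc': b→5
  n5 'acbcb': b→6
  n6 'acbcbb': ·  [P0 ends]
  n7 'ab': a→8  [P3 ends]
  n8 'aba': a→9
  n9 'abaa': a→10
  n10 'abaaa': b→11
  n11 'abaaab': ·  [P1 ends]
  n12 'c': a→13
  n13 'ca': c→14
  n14 'cac': ·  [P2 ends]

Failure links (BFS by depth):
  n1('a'): parent n0 fail=0; on 'a' 0 → fail=0;  out ∅∪∅=∅
  n12('c'): parent n0 fail=0; on 'c' 0 → fail=0;  out ∅∪∅=∅
  n2('ac'): parent n1 fail=0; on 'c' 0 → fail=12;  out ∅∪∅=∅
  n7('ab'): parent n1 fail=0; on 'b' 0 → fail=0;  out {3}∪∅={3}
  n13('ca'): parent n12 fail=0; on 'a' 0 → fail=1;  out ∅∪∅=∅
  n3('acb'): parent n2 fail=12; on 'b' 12→0 → fail=0;  out ∅∪∅=∅
  n8('aba'): parent n7 fail=0; on 'a' 0 → fail=1;  out ∅∪∅=∅
  n14('cac'): parent n13 fail=1; on 'c' 1 → fail=2;  out {2}∪∅={2}
  n4('acbc'): parent n3 fail=0; on 'c' 0 → fail=12;  out ∅∪∅=∅
  n9('abaa'): parent n8 fail=1; on 'a' 1→0 → fail=1;  out ∅∪∅=∅
  n5('acbcb'): parent n4 fail=12; on 'b' 12→0 → fail=0;  out ∅∪∅=∅
  n10('abaaa'): parent n9 fail=1; on 'a' 1→0 → fail=1;  out ∅∪∅=∅
  n6('acbcbb'): parent n5 fail=0; on 'b' 0 → fail=0;  out {0}∪∅={0}
  n11('abaaab'): parent n10 fail=1; on 'b' 1 → fail=7;  out {1}∪{3}={1,3}

Scan:
pos 0 'a': at 1
pos 1 'c': at 2
pos 2 'a': at 13 (via fail)
pos 3 'c': at 14  → match P2@[1:3]
pos 4 'c': at 12 (via fail)
pos 5 'a': at 13
pos 6 'a': at 1 (via fail)
pos 7 'b': at 7  → match P3@[6:7]
pos 8 'a': at 8
pos 9 'a': at 9
pos 10 'a': at 10
pos 11 'b': at 11  → match P1@[6:11],P3@[10:11]
pos 12 'a': at 8 (via fail)
pos 13 'b': at 7 (via fail)  → match P3@[12:13]
pos 14 'c': at 12 (via fail)
pos 15 'c': at 12 (via fail)
pos 16 'a': at 13
pos 17 'b': at 7 (via fail)  → match P3@[16:17]
pos 18 'b': at 0 (via fail)
pos 19 'b': at 0
pos 20 'a': at 1
pos 21 'a': at 1 (via fail)
pos 22 'c': at 2
pos 23 'a': at 13 (via fail)
pos 24 'c': at 14  → match P2@[22:24]
pos 25 'b': at 3 (via fail)
pos 26 'c': at 4
pos 27 'b': at 5
pos 28 'b': at 6  → match P0@[23:28]
pos 29 'a': at 1 (via fail)
pos 30 'c': at 2
pos 31 'b': at 3
pos 32 'c': at 4
pos 33 'b': at 5
pos 34 'b': at 6  → match P0@[29:34]
pos 35 'b': at 0 (via fail)
pos 36 'a': at 1
pos 37 'b': at 7  → match P3@[36:37]
pos 38 'a': at 8
pos 39 'a': at 9
pos 40 'a': at 10
pos 41 'b': at 11  → match P1@[36:41],P3@[40:41]
pos 42 'a': at 8 (via fail)
pos 43 'b': at 7 (via fail)  → match P3@[42:43]
pos 44 'a': at 8
pos 45 'a': at 9
pos 46 'a': at 10
pos 47 'b': at 11  → match P1@[42:47],P3@[46:47]
pos 48 'c': at 12 (via fail)
pos 49 'a': at 13
pos 50 'c': at 14  → match P2@[48:50]
pos 51 'c': at 12 (via fail)
pos 52 'a': at 13
pos 53 'b': at 7 (via fail)  → match P3@[52:53]
pos 54 'a': at 8
pos 55 'a': at 9
pos 56 'a': at 10
pos 57 'b': at 11  → match P1@[52:57],P3@[56:57]
pos 58 'c': at 12 (via fail)
pos 59 'b': at 0 (via fail)
pos 60 'c': at 12
pos 61 'a': at 13
pos 62 'c': at 14  → match P2@[60:62]
pos 63 'b': at 3 (via fail)
pos 64 'b': at 0 (via fail)
pos 65 'b': at 0
pos 66 'a': at 1
pos 67 'c': at 2

Result: [[3,2],[7,3],[11,1],[11,3],[13,3],[17,3],[24,2],[28,0],[34,0],[37,3],[41,1],[41,3],[43,3],[47,1],[47,3],[50,2],[53,3],[57,1],[57,3],[62,2]]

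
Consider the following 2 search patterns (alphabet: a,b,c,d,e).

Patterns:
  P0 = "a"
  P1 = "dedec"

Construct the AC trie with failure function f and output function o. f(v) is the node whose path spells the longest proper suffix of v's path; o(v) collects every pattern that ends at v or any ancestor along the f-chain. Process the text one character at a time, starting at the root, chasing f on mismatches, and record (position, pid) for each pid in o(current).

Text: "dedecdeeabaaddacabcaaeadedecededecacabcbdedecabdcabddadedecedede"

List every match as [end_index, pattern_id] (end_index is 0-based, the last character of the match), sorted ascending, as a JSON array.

Construct AC machine:
Trie (insert patterns):
  n0 'ε': a→1 d→2
  n1 'a': ·  ←P0
  n2 'd': e→3
  n3 'de': d→4
  n4 'ded': e→5
  n5 'dede': c→6
  n6 'dedec': ·  ←P1

Failure links (BFS by depth):
  fail(1) 'a': from fail(0)=0 chase 'a': 0 ⇒ 0;  out={0}∪out(0)={0}
  fail(2) 'd': from fail(0)=0 chase 'd': 0 ⇒ 0;  out=∅∪out(0)=∅
  fail(3) 'de': from fail(2)=0 chase 'e': 0 ⇒ 0;  out=∅∪out(0)=∅
  fail(4) 'ded': from fail(3)=0 chase 'd': 0 ⇒ 2;  out=∅∪out(2)=∅
  fail(5) 'dede': from fail(4)=2 chase 'e': 2 ⇒ 3;  out=∅∪out(3)=∅
  fail(6) 'dedec': from fail(5)=3 chase 'c': 3→0 ⇒ 0;  out={1}∪out(0)={1}

Run:
[0] read 'd'  n0⇒n2
[1] read 'e'  n2⇒n3
[2] read 'd'  n3⇒n4
[3] read 'e'  n4⇒n5
[4] read 'c'  n5⇒n6  ** P1@[0:4]
[5] read 'd'  n6⇒n2 ·f
[6] read 'e'  n2⇒n3
[7] read 'e'  n3⇒n0 ·f
[8] read 'a'  n0⇒n1  ** P0@[8:8]
[9] read 'b'  n1⇒n0 ·f
[10] read 'a'  n0⇒n1  ** P0@[10:10]
[11] read 'a'  n1⇒n1 ·f  ** P0@[11:11]
[12] read 'd'  n1⇒n2 ·f
[13] read 'd'  n2⇒n2 ·f
[14] read 'a'  n2⇒n1 ·f  ** P0@[14:14]
[15] read 'c'  n1⇒n0 ·f
[16] read 'a'  n0⇒n1  ** P0@[16:16]
[17] read 'b'  n1⇒n0 ·f
[18] read 'c'  n0⇒n0
[19] read 'a'  n0⇒n1  ** P0@[19:19]
[20] read 'a'  n1⇒n1 ·f  ** P0@[20:20]
[21] read 'e'  n1⇒n0 ·f
[22] read 'a'  n0⇒n1  ** P0@[22:22]
[23] read 'd'  n1⇒n2 ·f
[24] read 'e'  n2⇒n3
[25] read 'd'  n3⇒n4
[26] read 'e'  n4⇒n5
[27] read 'c'  n5⇒n6  ** P1@[23:27]
[28] read 'e'  n6⇒n0 ·f
[29] read 'd'  n0⇒n2
[30] read 'e'  n2⇒n3
[31] read 'd'  n3⇒n4
[32] read 'e'  n4⇒n5
[33] read 'c'  n5⇒n6  ** P1@[29:33]
[34] read 'a'  n6⇒n1 ·f  ** P0@[34:34]
[35] read 'c'  n1⇒n0 ·f
[36] read 'a'  n0⇒n1  ** P0@[36:36]
[37] read 'b'  n1⇒n0 ·f
[38] read 'c'  n0⇒n0
[39] read 'b'  n0⇒n0
[40] read 'd'  n0⇒n2
[41] read 'e'  n2⇒n3
[42] read 'd'  n3⇒n4
[43] read 'e'  n4⇒n5
[44] read 'c'  n5⇒n6  ** P1@[40:44]
[45] read 'a'  n6⇒n1 ·f  ** P0@[45:45]
[46] read 'b'  n1⇒n0 ·f
[47] read 'd'  n0⇒n2
[48] read 'c'  n2⇒n0 ·f
[49] read 'a'  n0⇒n1  ** P0@[49:49]
[50] read 'b'  n1⇒n0 ·f
[51] read 'd'  n0⇒n2
[52] read 'd'  n2⇒n2 ·f
[53] read 'a'  n2⇒n1 ·f  ** P0@[53:53]
[54] read 'd'  n1⇒n2 ·f
[55] read 'e'  n2⇒n3
[56] read 'd'  n3⇒n4
[57] read 'e'  n4⇒n5
[58] read 'c'  n5⇒n6  ** P1@[54:58]
[59] read 'e'  n6⇒n0 ·f
[60] read 'd'  n0⇒n2
[61] read 'e'  n2⇒n3
[62] read 'd'  n3⇒n4
[63] read 'e'  n4⇒n5

All matches (sorted): [[4,1],[8,0],[10,0],[11,0],[14,0],[16,0],[19,0],[20,0],[22,0],[27,1],[33,1],[34,0],[36,0],[44,1],[45,0],[49,0],[53,0],[58,1]]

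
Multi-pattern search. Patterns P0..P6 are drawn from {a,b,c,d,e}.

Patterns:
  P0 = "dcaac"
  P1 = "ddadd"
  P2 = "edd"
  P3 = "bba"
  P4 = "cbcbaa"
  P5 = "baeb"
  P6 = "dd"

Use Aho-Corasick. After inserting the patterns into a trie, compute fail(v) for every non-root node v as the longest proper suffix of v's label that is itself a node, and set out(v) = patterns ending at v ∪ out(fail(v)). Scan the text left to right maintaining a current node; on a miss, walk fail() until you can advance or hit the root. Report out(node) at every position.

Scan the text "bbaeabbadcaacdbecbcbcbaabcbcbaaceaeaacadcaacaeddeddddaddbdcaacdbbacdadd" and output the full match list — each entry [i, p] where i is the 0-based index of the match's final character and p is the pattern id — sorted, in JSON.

Build automaton:
Trie nodes:
  0='ε' goto b→13 c→16 d→1 e→10
  1='d' goto c→2 d→6
  2='dc' goto a→3
  3='dca' goto a→4
  4='dcaa' goto c→5
  5='dcaac' goto ·  [P0 ends]
  6='dd' goto a→7  [P6 ends]
  7='dda' goto d→8
  8='ddad' goto d→9
  9='ddadd' goto ·  [P1 ends]
  10='e' goto d→11
  11='ed' goto d→12
  12='edd' goto ·  [P2 ends]
  13='b' goto a→22 b→14
  14='bb' goto a→15
  15='bba' goto ·  [P3 ends]
  16='c' goto b→17
  17='cb' goto c→18
  18='cbc' goto b→19
  19='cbcb' goto a→20
  20='cbcba' goto a→21
  21='cbcbaa' goto ·  [P4 ends]
  22='ba' goto e→23
  23='bae' goto b→24
  24='baeb' goto ·  [P5 ends]

BFS fail/out derivation:
  fail(1) 'd': from fail(0)=0 chase 'd': 0 ⇒ 0;  out=∅∪out(0)=∅
  fail(10) 'e': from fail(0)=0 chase 'e': 0 ⇒ 0;  out=∅∪out(0)=∅
  fail(13) 'b': from fail(0)=0 chase 'b': 0 ⇒ 0;  out=∅∪out(0)=∅
  fail(16) 'c': from fail(0)=0 chase 'c': 0 ⇒ 0;  out=∅∪out(0)=∅
  fail(2) 'dc': from fail(1)=0 chase 'c': 0 ⇒ 16;  out=∅∪out(16)=∅
  fail(6) 'dd': from fail(1)=0 chase 'd': 0 ⇒ 1;  out={6}∪out(1)={6}
  fail(11) 'ed': from fail(10)=0 chase 'd': 0 ⇒ 1;  out=∅∪out(1)=∅
  fail(14) 'bb': from fail(13)=0 chase 'b': 0 ⇒ 13;  out=∅∪out(13)=∅
  fail(17) 'cb': from fail(16)=0 chase 'b': 0 ⇒ 13;  out=∅∪out(13)=∅
  fail(22) 'ba': from fail(13)=0 chase 'a': 0 ⇒ 0;  out=∅∪out(0)=∅
  fail(3) 'dca': from fail(2)=16 chase 'a': 16→0 ⇒ 0;  out=∅∪out(0)=∅
  fail(7) 'dda': from fail(6)=1 chase 'a': 1→0 ⇒ 0;  out=∅∪out(0)=∅
  fail(12) 'edd': from fail(11)=1 chase 'd': 1 ⇒ 6;  out={2}∪out(6)={2,6}
  fail(15) 'bba': from fail(14)=13 chase 'a': 13 ⇒ 22;  out={3}∪out(22)={3}
  fail(18) 'cbc': from fail(17)=13 chase 'c': 13→0 ⇒ 16;  out=∅∪out(16)=∅
  fail(23) 'bae': from fail(22)=0 chase 'e': 0 ⇒ 10;  out=∅∪out(10)=∅
  fail(4) 'dcaa': from fail(3)=0 chase 'a': 0 ⇒ 0;  out=∅∪out(0)=∅
  fail(8) 'ddad': from fail(7)=0 chase 'd': 0 ⇒ 1;  out=∅∪out(1)=∅
  fail(19) 'cbcb': from fail(18)=16 chase 'b': 16 ⇒ 17;  out=∅∪out(17)=∅
  fail(24) 'baeb': from fail(23)=10 chase 'b': 10→0 ⇒ 13;  out={5}∪out(13)={5}
  fail(5) 'dcaac': from fail(4)=0 chase 'c': 0 ⇒ 16;  out={0}∪out(16)={0}
  fail(9) 'ddadd': from fail(8)=1 chase 'd': 1 ⇒ 6;  out={1}∪out(6)={1,6}
  fail(20) 'cbcba': from fail(19)=17 chase 'a': 17→13 ⇒ 22;  out=∅∪out(22)=∅
  fail(21) 'cbcbaa': from fail(20)=22 chase 'a': 22→0 ⇒ 0;  out={4}∪out(0)={4}

Scan:
i=0 'b': node 0→13
i=1 'b': node 13→14
i=2 'a': node 14→15  ** P3@[0:2]
i=3 'e': node 15→23 ·f
i=4 'a': node 23→0 ·f
i=5 'b': node 0→13
i=6 'b': node 13→14
i=7 'a': node 14→15  ** P3@[5:7]
i=8 'd': node 15→1 ·f
i=9 'c': node 1→2
i=10 'a': node 2→3
i=11 'a': node 3→4
i=12 'c': node 4→5  ** P0@[8:12]
i=13 'd': node 5→1 ·f
i=14 'b': node 1→13 ·f
i=15 'e': node 13→10 ·f
i=16 'c': node 10→16 ·f
i=17 'b': node 16→17
i=18 'c': node 17→18
i=19 'b': node 18→19
i=20 'c': node 19→18 ·f
i=21 'b': node 18→19
i=22 'a': node 19→20
i=23 'a': node 20→21  ** P4@[18:23]
i=24 'b': node 21→13 ·f
i=25 'c': node 13→16 ·f
i=26 'b': node 16→17
i=27 'c': node 17→18
i=28 'b': node 18→19
i=29 'a': node 19→20
i=30 'a': node 20→21  ** P4@[25:30]
i=31 'c': node 21→16 ·f
i=32 'e': node 16→10 ·f
i=33 'a': node 10→0 ·f
i=34 'e': node 0→10
i=35 'a': node 10→0 ·f
i=36 'a': node 0→0
i=37 'c': node 0→16
i=38 'a': node 16→0 ·f
i=39 'd': node 0→1
i=40 'c': node 1→2
i=41 'a': node 2→3
i=42 'a': node 3→4
i=43 'c': node 4→5  ** P0@[39:43]
i=44 'a': node 5→0 ·f
i=45 'e': node 0→10
i=46 'd': node 10→11
i=47 'd': node 11→12  ** P2@[45:47],P6@[46:47]
i=48 'e': node 12→10 ·f
i=49 'd': node 10→11
i=50 'd': node 11→12  ** P2@[48:50],P6@[49:50]
i=51 'd': node 12→6 ·f  ** P6@[50:51]
i=52 'd': node 6→6 ·f  ** P6@[51:52]
i=53 'a': node 6→7
i=54 'd': node 7→8
i=55 'd': node 8→9  ** P1@[51:55],P6@[54:55]
i=56 'b': node 9→13 ·f
i=57 'd': node 13→1 ·f
i=58 'c': node 1→2
i=59 'a': node 2→3
i=60 'a': node 3→4
i=61 'c': node 4→5  ** P0@[57:61]
i=62 'd': node 5→1 ·f
i=63 'b': node 1→13 ·f
i=64 'b': node 13→14
i=65 'a': node 14→15  ** P3@[63:65]
i=66 'c': node 15→16 ·f
i=67 'd': node 16→1 ·f
i=68 'a': node 1→0 ·f
i=69 'd': node 0→1
i=70 'd': node 1→6  ** P6@[69:70]

All matches (sorted): [[2,3],[7,3],[12,0],[23,4],[30,4],[43,0],[47,2],[47,6],[50,2],[50,6],[51,6],[52,6],[55,1],[55,6],[61,0],[65,3],[70,6]]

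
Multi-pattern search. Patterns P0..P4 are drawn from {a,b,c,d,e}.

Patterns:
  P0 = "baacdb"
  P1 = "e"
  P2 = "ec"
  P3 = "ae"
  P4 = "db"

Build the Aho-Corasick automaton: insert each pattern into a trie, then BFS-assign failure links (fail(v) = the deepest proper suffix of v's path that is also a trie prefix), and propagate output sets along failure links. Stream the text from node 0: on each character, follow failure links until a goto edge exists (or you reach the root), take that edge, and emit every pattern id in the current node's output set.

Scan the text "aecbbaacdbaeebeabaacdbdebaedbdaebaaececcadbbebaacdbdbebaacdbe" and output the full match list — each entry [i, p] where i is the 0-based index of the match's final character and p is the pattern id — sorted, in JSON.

Build automaton:
Trie (insert patterns):
  0='ε' goto a→9 b→1 d→11 e→7
  1='b' goto a→2
  2='ba' goto a→3
  3='baa' goto c→4
  4='baac' goto d→5
  5='baacd' goto b→6
  6='baacdb' goto ·  [P0 ends]
  7='e' goto c→8  [P1 ends]
  8='ec' goto ·  [P2 ends]
  9='a' goto e→10
  10='ae' goto ·  [P3 ends]
  11='d' goto b→12
  12='db' goto ·  [P4 ends]

BFS fail/out derivation:
  n1('b'): parent n0 fail=0; on 'b' 0 → fail=0;  out ∅∪∅=∅
  n7('e'): parent n0 fail=0; on 'e' 0 → fail=0;  out {1}∪∅={1}
  n9('a'): parent n0 fail=0; on 'a' 0 → fail=0;  out ∅∪∅=∅
  n11('d'): parent n0 fail=0; on 'd' 0 → fail=0;  out ∅∪∅=∅
  n2('ba'): parent n1 fail=0; on 'a' 0 → fail=9;  out ∅∪∅=∅
  n8('ec'): parent n7 fail=0; on 'c' 0 → fail=0;  out {2}∪∅={2}
  n10('ae'): parent n9 fail=0; on 'e' 0 → fail=7;  out {3}∪{1}={1,3}
  n12('db'): parent n11 fail=0; on 'b' 0 → fail=1;  out {4}∪∅={4}
  n3('baa'): parent n2 fail=9; on 'a' 9→0 → fail=9;  out ∅∪∅=∅
  n4('baac'): parent n3 fail=9; on 'c' 9→0 → fail=0;  out ∅∪∅=∅
  n5('baacd'): parent n4 fail=0; on 'd' 0 → fail=11;  out ∅∪∅=∅
  n6('baacdb'): parent n5 fail=11; on 'b' 11 → fail=12;  out {0}∪{4}={0,4}

Text stream:
pos 0 'a': at 9
pos 1 'e': at 10  ** P1@[1:1],P3@[0:1]
pos 2 'c': at 8 ·f  ** P2@[1:2]
pos 3 'b': at 1 ·f
pos 4 'b': at 1 ·f
pos 5 'a': at 2
pos 6 'a': at 3
pos 7 'c': at 4
pos 8 'd': at 5
pos 9 'b': at 6  ** P0@[4:9],P4@[8:9]
pos 10 'a': at 2 ·f
pos 11 'e': at 10 ·f  ** P1@[11:11],P3@[10:11]
pos 12 'e': at 7 ·f  ** P1@[12:12]
pos 13 'b': at 1 ·f
pos 14 'e': at 7 ·f  ** P1@[14:14]
pos 15 'a': at 9 ·f
pos 16 'b': at 1 ·f
pos 17 'a': at 2
pos 18 'a': at 3
pos 19 'c': at 4
pos 20 'd': at 5
pos 21 'b': at 6  ** P0@[16:21],P4@[20:21]
pos 22 'd': at 11 ·f
pos 23 'e': at 7 ·f  ** P1@[23:23]
pos 24 'b': at 1 ·f
pos 25 'a': at 2
pos 26 'e': at 10 ·f  ** P1@[26:26],P3@[25:26]
pos 27 'd': at 11 ·f
pos 28 'b': at 12  ** P4@[27:28]
pos 29 'd': at 11 ·f
pos 30 'a': at 9 ·f
pos 31 'e': at 10  ** P1@[31:31],P3@[30:31]
pos 32 'b': at 1 ·f
pos 33 'a': at 2
pos 34 'a': at 3
pos 35 'e': at 10 ·f  ** P1@[35:35],P3@[34:35]
pos 36 'c': at 8 ·f  ** P2@[35:36]
pos 37 'e': at 7 ·f  ** P1@[37:37]
pos 38 'c': at 8  ** P2@[37:38]
pos 39 'c': at 0 ·f
pos 40 'a': at 9
pos 41 'd': at 11 ·f
pos 42 'b': at 12  ** P4@[41:42]
pos 43 'b': at 1 ·f
pos 44 'e': at 7 ·f  ** P1@[44:44]
pos 45 'b': at 1 ·f
pos 46 'a': at 2
pos 47 'a': at 3
pos 48 'c': at 4
pos 49 'd': at 5
pos 50 'b': at 6  ** P0@[45:50],P4@[49:50]
pos 51 'd': at 11 ·f
pos 52 'b': at 12  ** P4@[51:52]
pos 53 'e': at 7 ·f  ** P1@[53:53]
pos 54 'b': at 1 ·f
pos 55 'a': at 2
pos 56 'a': at 3
pos 57 'c': at 4
pos 58 'd': at 5
pos 59 'b': at 6  ** P0@[54:59],P4@[58:59]
pos 60 'e': at 7 ·f  ** P1@[60:60]

Matches: [[1,1],[1,3],[2,2],[9,0],[9,4],[11,1],[11,3],[12,1],[14,1],[21,0],[21,4],[23,1],[26,1],[26,3],[28,4],[31,1],[31,3],[35,1],[35,3],[36,2],[37,1],[38,2],[42,4],[44,1],[50,0],[50,4],[52,4],[53,1],[59,0],[59,4],[60,1]]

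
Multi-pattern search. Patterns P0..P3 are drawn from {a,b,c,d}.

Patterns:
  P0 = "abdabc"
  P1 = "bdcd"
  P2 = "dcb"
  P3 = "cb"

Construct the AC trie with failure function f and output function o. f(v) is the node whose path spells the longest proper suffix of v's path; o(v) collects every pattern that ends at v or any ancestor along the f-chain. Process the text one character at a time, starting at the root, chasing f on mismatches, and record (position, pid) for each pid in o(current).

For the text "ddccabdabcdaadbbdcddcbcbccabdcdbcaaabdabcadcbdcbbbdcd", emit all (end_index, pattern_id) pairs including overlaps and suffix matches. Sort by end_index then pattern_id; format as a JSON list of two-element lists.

Build:
Trie nodes:
  n0 'ε': a→1 b→7 c→14 d→11
  n1 'a': b→2
  n2 'ab': d→3
  n3 'abd': a→4
  n4 'abda': b→5
  n5 'abdab': c→6
  n6 'abdabc': ·  ←P0
  n7 'b': d→8
  n8 'bd': c→9
  n9 'bdc': d→10
  n10 'bdcd': ·  ←P1
  n11 'd': c→12
  n12 'dc': b→13
  n13 'dcb': ·  ←P2
  n14 'c': b→15
  n15 'cb': ·  ←P3

BFS fail/out derivation:
  n1('a'): parent n0 fail=0; on 'a' 0 → fail=0;  out ∅∪∅=∅
  n7('b'): parent n0 fail=0; on 'b' 0 → fail=0;  out ∅∪∅=∅
  n11('d'): parent n0 fail=0; on 'd' 0 → fail=0;  out ∅∪∅=∅
  n14('c'): parent n0 fail=0; on 'c' 0 → fail=0;  out ∅∪∅=∅
  n2('ab'): parent n1 fail=0; on 'b' 0 → fail=7;  out ∅∪∅=∅
  n8('bd'): parent n7 fail=0; on 'd' 0 → fail=11;  out ∅∪∅=∅
  n12('dc'): parent n11 fail=0; on 'c' 0 → fail=14;  out ∅∪∅=∅
  n15('cb'): parent n14 fail=0; on 'b' 0 → fail=7;  out {3}∪∅={3}
  n3('abd'): parent n2 fail=7; on 'd' 7 → fail=8;  out ∅∪∅=∅
  n9('bdc'): parent n8 fail=11; on 'c' 11 → fail=12;  out ∅∪∅=∅
  n13('dcb'): parent n12 fail=14; on 'b' 14 → fail=15;  out {2}∪{3}={2,3}
  n4('abda'): parent n3 fail=8; on 'a' 8→11→0 → fail=1;  out ∅∪∅=∅
  n10('bdcd'): parent n9 fail=12; on 'd' 12→14→0 → fail=11;  out {1}∪∅={1}
  n5('abdab'): parent n4 fail=1; on 'b' 1 → fail=2;  out ∅∪∅=∅
  n6('abdabc'): parent n5 fail=2; on 'c' 2→7→0 → fail=14;  out {0}∪∅={0}

Run:
pos 0 'd': at 11
pos 1 'd': at 11 (via fail)
pos 2 'c': at 12
pos 3 'c': at 14 (via fail)
pos 4 'a': at 1 (via fail)
pos 5 'b': at 2
pos 6 'd': at 3
pos 7 'a': at 4
pos 8 'b': at 5
pos 9 'c': at 6  ** P0@[4:9]
pos 10 'd': at 11 (via fail)
pos 11 'a': at 1 (via fail)
pos 12 'a': at 1 (via fail)
pos 13 'd': at 11 (via fail)
pos 14 'b': at 7 (via fail)
pos 15 'b': at 7 (via fail)
pos 16 'd': at 8
pos 17 'c': at 9
pos 18 'd': at 10  ** P1@[15:18]
pos 19 'd': at 11 (via fail)
pos 20 'c': at 12
pos 21 'b': at 13  ** P2@[19:21],P3@[20:21]
pos 22 'c': at 14 (via fail)
pos 23 'b': at 15  ** P3@[22:23]
pos 24 'c': at 14 (via fail)
pos 25 'c': at 14 (via fail)
pos 26 'a': at 1 (via fail)
pos 27 'b': at 2
pos 28 'd': at 3
pos 29 'c': at 9 (via fail)
pos 30 'd': at 10  ** P1@[27:30]
pos 31 'b': at 7 (via fail)
pos 32 'c': at 14 (via fail)
pos 33 'a': at 1 (via fail)
pos 34 'a': at 1 (via fail)
pos 35 'a': at 1 (via fail)
pos 36 'b': at 2
pos 37 'd': at 3
pos 38 'a': at 4
pos 39 'b': at 5
pos 40 'c': at 6  ** P0@[35:40]
pos 41 'a': at 1 (via fail)
pos 42 'd': at 11 (via fail)
pos 43 'c': at 12
pos 44 'b': at 13  ** P2@[42:44],P3@[43:44]
pos 45 'd': at 8 (via fail)
pos 46 'c': at 9
pos 47 'b': at 13 (via fail)  ** P2@[45:47],P3@[46:47]
pos 48 'b': at 7 (via fail)
pos 49 'b': at 7 (via fail)
pos 50 'd': at 8
pos 51 'c': at 9
pos 52 'd': at 10  ** P1@[49:52]

Result: [[9,0],[18,1],[21,2],[21,3],[23,3],[30,1],[40,0],[44,2],[44,3],[47,2],[47,3],[52,1]]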